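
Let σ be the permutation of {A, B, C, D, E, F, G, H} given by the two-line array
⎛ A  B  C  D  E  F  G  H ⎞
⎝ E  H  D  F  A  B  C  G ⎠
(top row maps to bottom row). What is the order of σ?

Writing σ as disjoint cycles, the cycle lengths are 6, 2.
The order is lcm(6, 2) = 6.

6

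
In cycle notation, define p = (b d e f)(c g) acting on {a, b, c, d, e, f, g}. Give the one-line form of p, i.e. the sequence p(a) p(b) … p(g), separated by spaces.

Each element maps to the next entry in its cycle (wrapping to the front): a→a, b→d, c→g, d→e, e→f, f→b, g→c.
So the one-line form is a d g e f b c.

a d g e f b c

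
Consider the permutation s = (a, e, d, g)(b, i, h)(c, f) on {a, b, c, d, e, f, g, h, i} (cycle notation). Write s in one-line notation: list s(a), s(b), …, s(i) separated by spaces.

Image by image: a↦e, b↦i, c↦f, d↦g, e↦d, f↦c, g↦a, h↦b, i↦h.
Listing these in domain order gives e i f g d c a b h.

e i f g d c a b h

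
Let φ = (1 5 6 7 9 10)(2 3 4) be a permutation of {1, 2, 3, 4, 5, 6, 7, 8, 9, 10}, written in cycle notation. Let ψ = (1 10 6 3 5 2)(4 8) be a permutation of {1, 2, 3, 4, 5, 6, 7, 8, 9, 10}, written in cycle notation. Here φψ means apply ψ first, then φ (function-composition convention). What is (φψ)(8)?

2

ψ(8) = 4, then φ(4) = 2; composing gives (φψ)(8) = 2.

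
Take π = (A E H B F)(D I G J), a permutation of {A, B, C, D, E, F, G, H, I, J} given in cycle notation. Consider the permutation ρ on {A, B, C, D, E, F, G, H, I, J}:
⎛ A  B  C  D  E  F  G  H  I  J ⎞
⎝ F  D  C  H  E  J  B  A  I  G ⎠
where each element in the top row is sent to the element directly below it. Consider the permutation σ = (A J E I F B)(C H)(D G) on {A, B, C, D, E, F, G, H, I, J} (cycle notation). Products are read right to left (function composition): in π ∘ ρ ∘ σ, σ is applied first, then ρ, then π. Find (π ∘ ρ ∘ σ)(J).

H

Apply the permutations in order: σ(J) = E, then ρ(E) = E, then π(E) = H. So (π ∘ ρ ∘ σ)(J) = H.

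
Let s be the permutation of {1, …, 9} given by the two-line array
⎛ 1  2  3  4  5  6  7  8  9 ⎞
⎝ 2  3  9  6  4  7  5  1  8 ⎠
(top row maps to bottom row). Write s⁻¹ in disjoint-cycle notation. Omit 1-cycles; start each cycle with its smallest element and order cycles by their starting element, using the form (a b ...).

(1 8 9 3 2)(4 5 7 6)

The cycle decomposition of s is (1 2 3 9 8)(4 6 7 5).
The inverse reverses every cycle; in canonical form, s⁻¹ = (1 8 9 3 2)(4 5 7 6).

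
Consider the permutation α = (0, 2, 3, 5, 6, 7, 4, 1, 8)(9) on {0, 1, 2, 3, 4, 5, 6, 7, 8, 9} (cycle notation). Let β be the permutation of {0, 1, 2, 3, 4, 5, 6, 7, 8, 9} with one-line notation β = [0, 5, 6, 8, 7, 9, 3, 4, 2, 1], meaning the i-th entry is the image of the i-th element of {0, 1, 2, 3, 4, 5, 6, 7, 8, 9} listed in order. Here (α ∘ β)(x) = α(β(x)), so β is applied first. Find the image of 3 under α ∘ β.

0

First apply β: β(3) = 8, then α(8) = 0. Thus (α ∘ β)(3) = 0.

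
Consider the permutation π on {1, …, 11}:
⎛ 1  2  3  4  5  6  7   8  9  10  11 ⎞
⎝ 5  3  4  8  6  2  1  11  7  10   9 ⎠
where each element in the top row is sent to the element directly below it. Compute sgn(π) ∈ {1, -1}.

-1

In disjoint-cycle form the cycle lengths are 10, 1.
A cycle is odd iff its length is even; π has 1 even-length cycle, so sgn(π) = (−1)^1 and π is odd.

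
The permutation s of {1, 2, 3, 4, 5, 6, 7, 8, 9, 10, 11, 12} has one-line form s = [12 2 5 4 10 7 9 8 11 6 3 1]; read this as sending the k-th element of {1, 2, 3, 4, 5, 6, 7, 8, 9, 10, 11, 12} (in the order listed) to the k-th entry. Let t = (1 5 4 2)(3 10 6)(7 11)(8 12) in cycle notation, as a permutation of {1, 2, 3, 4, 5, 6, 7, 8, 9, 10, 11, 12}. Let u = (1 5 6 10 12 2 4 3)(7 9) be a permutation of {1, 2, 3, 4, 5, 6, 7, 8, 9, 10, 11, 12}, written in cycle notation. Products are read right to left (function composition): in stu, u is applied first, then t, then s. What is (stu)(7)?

11

Apply the permutations in order: u(7) = 9, then t(9) = 9, then s(9) = 11. So (stu)(7) = 11.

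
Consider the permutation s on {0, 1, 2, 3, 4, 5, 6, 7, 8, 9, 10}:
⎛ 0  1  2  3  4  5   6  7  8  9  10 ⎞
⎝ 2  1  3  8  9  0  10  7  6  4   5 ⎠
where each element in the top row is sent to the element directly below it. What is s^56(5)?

Tracing 5 → 0 → … returns to 5 after 7 steps, so 5 lies in a 7-cycle (0 2 3 8 6 10 5).
On a 7-cycle, s^7 is the identity, so s^56 = s^0 there (56 ≡ 0 mod 7).
So s^56(5) = 5.

5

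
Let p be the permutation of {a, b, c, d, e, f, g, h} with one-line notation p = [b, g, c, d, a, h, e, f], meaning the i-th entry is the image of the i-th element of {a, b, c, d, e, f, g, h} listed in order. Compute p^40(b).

b

Tracing b → g → … returns to b after 4 steps, so b lies in a 4-cycle (a, b, g, e).
Since the cycle has length 4, p^40 acts on it the same as p^0 (40 mod 4 = 0).
So p^40(b) = b.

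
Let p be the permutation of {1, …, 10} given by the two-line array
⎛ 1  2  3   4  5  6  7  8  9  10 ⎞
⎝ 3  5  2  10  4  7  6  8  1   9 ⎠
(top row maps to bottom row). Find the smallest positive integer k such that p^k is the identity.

Decomposing into disjoint cycles gives cycle lengths 7, 2, 1.
The order of p is the least common multiple of its cycle lengths: lcm(7, 2) = 14.

14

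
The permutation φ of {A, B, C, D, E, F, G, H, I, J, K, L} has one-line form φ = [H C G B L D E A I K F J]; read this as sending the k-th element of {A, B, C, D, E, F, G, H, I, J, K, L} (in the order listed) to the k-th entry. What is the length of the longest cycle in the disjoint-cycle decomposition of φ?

Decomposing into disjoint cycles gives (A H)(B C G E L J K F D); the longest has length 9.

9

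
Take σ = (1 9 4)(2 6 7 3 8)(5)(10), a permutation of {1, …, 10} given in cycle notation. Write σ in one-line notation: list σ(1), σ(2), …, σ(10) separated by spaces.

Each element maps to the next entry in its cycle (wrapping to the front): 1→9, 2→6, 3→8, 4→1, 5→5, 6→7, 7→3, 8→2, 9→4, 10→10.
Listing these in domain order gives 9 6 8 1 5 7 3 2 4 10.

9 6 8 1 5 7 3 2 4 10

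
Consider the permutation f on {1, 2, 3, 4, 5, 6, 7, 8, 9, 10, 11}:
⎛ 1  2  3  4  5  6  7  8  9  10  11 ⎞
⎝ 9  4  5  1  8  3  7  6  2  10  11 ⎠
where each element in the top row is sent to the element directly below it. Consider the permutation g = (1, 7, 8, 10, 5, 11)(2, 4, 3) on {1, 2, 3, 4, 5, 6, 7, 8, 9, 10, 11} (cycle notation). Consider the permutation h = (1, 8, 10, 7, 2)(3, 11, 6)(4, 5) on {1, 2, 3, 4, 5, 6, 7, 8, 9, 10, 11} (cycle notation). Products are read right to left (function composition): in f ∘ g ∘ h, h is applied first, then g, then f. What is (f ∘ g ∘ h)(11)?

Chase 11: h(11) = 6; g(6) = 6; f(6) = 3. Hence (f ∘ g ∘ h)(11) = 3.

3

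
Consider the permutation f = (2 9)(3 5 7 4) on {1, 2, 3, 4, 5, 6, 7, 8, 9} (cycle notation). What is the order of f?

The cycle type of f is (4, 2, 1, 1, 1).
The order of f is the least common multiple of its cycle lengths: lcm(4, 2) = 4.

4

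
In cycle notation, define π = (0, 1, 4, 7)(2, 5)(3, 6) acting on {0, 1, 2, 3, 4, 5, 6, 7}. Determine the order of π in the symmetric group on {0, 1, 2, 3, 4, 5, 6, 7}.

The cycle type of π is (4, 2, 2).
Since disjoint cycles commute, ord(π) = lcm(4, 2, 2) = 4.

4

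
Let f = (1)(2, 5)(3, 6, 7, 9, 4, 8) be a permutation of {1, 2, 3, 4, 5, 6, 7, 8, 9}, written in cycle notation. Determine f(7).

7 appears in (3, 6, 7, 9, 4, 8); the next entry (wrapping around) is 9.

9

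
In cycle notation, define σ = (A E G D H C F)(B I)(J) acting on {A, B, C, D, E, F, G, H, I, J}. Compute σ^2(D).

D lies in the 7-cycle (A E G D H C F).
Stepping 2 places around the cycle: D → H → C.

C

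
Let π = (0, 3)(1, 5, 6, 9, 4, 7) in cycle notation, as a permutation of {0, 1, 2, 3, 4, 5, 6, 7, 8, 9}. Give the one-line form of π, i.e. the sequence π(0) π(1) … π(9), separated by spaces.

Image by image: 0→3, 1→5, 2→2, 3→0, 4→7, 5→6, 6→9, 7→1, 8→8, 9→4.
So the one-line form is 3 5 2 0 7 6 9 1 8 4.

3 5 2 0 7 6 9 1 8 4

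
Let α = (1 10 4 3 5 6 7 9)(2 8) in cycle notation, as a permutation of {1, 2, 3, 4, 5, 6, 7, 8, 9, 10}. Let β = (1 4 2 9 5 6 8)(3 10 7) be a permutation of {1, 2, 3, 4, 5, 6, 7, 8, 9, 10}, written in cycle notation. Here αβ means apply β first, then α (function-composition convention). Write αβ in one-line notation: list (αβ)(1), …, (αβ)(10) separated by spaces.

For each element, apply β then α: 1 → 4 → 3; 2 → 9 → 1; 3 → 10 → 4; 4 → 2 → 8; 5 → 6 → 7; 6 → 8 → 2; 7 → 3 → 5; 8 → 1 → 10; 9 → 5 → 6; 10 → 7 → 9.
So αβ in one-line form is 3 1 4 8 7 2 5 10 6 9.

3 1 4 8 7 2 5 10 6 9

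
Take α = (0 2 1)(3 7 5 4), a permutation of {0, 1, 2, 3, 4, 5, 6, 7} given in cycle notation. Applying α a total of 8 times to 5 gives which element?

5

5 lies in the 4-cycle (3 7 5 4).
Since the cycle has length 4, α^8 acts on it the same as α^0 (8 mod 4 = 0).
So α^8(5) = 5.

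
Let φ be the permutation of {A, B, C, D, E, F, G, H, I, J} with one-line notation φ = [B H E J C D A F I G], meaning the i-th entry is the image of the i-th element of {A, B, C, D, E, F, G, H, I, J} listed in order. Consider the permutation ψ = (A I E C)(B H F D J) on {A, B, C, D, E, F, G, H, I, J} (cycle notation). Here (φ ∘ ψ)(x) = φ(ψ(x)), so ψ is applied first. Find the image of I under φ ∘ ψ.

ψ(I) = E, then φ(E) = C; composing gives (φ ∘ ψ)(I) = C.

C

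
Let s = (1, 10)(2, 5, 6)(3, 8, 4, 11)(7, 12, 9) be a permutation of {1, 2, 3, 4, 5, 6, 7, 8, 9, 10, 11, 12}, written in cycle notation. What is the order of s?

12

The cycle type of s is (4, 3, 3, 2).
The order is lcm(4, 3, 3, 2) = 12.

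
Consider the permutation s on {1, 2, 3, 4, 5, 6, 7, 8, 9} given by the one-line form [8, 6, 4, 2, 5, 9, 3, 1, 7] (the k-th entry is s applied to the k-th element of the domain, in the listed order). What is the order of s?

6

Writing s as disjoint cycles, the cycle lengths are 6, 2, 1.
Since disjoint cycles commute, ord(s) = lcm(6, 2) = 6.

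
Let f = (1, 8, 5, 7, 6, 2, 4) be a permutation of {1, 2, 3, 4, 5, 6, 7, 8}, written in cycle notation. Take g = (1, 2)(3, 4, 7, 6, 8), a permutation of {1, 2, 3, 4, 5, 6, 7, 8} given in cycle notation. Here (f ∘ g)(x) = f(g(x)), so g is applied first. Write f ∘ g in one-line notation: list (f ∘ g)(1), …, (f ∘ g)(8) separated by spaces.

4 8 1 6 7 5 2 3

(f ∘ g)(x) = f(g(x)). Computing each image: f(g(1)) = f(2) = 4, f(g(2)) = f(1) = 8, f(g(3)) = f(4) = 1, f(g(4)) = f(7) = 6, f(g(5)) = f(5) = 7, f(g(6)) = f(8) = 5, f(g(7)) = f(6) = 2, f(g(8)) = f(3) = 3.
Hence f ∘ g = [4 8 1 6 7 5 2 3].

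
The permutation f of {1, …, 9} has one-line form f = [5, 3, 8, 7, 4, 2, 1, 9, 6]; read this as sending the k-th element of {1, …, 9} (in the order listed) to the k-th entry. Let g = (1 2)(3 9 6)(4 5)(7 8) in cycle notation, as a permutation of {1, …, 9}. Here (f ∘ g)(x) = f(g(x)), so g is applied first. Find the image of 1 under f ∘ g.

First apply g: g(1) = 2, then f(2) = 3. Thus (f ∘ g)(1) = 3.

3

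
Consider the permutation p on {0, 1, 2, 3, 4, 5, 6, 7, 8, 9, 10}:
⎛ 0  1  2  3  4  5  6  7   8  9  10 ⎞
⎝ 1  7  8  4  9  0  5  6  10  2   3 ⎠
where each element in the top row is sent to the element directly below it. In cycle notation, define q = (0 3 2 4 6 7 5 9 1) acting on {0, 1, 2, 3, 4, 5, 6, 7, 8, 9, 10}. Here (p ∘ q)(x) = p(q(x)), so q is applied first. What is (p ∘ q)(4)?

5

First apply q: q(4) = 6, then p(6) = 5. Thus (p ∘ q)(4) = 5.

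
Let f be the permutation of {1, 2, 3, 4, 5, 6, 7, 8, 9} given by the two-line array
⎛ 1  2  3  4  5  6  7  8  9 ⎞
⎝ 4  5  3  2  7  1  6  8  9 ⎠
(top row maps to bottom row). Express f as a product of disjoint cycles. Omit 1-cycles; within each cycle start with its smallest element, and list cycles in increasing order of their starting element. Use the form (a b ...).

(1 4 2 5 7 6)

From 1: 1 → 4 → 2 → 5 → 7 → 6 → 1, closing the cycle (1 4 2 5 7 6).
Repeating from the next unused element and collecting all non-trivial cycles gives (1 4 2 5 7 6).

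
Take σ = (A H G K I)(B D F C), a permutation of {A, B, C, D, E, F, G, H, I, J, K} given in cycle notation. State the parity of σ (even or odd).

The cycle lengths are 5, 4, 1, 1.
A cycle of length ℓ contributes ℓ−1 transpositions, so σ is a product of 4 + 3 = 7 transpositions — odd.

odd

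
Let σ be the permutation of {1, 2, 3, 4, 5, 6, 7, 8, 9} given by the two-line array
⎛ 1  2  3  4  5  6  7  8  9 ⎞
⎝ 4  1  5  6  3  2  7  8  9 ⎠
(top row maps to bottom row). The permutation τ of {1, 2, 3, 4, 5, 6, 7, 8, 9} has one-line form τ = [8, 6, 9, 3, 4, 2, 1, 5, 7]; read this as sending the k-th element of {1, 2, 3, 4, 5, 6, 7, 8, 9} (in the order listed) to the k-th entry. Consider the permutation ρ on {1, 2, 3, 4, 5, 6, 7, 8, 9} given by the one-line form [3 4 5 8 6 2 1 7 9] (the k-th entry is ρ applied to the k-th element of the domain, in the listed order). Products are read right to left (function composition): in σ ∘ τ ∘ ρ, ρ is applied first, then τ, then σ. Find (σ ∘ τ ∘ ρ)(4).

Apply the permutations in order: ρ(4) = 8, then τ(8) = 5, then σ(5) = 3. So (σ ∘ τ ∘ ρ)(4) = 3.

3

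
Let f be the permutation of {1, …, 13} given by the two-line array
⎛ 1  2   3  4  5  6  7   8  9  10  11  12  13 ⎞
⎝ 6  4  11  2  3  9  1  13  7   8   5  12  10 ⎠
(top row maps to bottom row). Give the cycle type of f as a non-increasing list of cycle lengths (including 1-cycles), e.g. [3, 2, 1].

[4, 3, 3, 2, 1]

The disjoint cycles are (1 6 9 7)(2 4)(3 11 5)(8 13 10)(12), with lengths 4, 3, 3, 2, 1 in non-increasing order.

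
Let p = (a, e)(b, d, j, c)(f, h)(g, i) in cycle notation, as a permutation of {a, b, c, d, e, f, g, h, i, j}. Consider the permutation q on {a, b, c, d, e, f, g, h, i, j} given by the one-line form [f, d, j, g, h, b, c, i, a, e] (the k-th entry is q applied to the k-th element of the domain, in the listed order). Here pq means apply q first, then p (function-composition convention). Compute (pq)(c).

First apply q: q(c) = j, then p(j) = c. Thus (pq)(c) = c.

c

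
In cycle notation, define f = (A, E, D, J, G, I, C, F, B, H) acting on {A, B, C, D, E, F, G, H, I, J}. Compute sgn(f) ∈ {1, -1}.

The cycle lengths are 10.
A cycle is odd iff its length is even; f has 1 even-length cycle, so sgn(f) = (−1)^1 and f is odd.

-1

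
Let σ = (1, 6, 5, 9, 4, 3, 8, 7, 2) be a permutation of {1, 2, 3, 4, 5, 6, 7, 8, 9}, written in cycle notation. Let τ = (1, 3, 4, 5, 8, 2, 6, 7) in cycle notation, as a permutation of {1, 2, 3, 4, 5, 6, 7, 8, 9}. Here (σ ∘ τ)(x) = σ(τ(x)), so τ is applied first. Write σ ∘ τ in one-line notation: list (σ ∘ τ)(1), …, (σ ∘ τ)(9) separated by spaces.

8 5 3 9 7 2 6 1 4

For each element, apply τ then σ: 1 → 3 → 8; 2 → 6 → 5; 3 → 4 → 3; 4 → 5 → 9; 5 → 8 → 7; 6 → 7 → 2; 7 → 1 → 6; 8 → 2 → 1; 9 → 9 → 4.
So σ ∘ τ in one-line form is 8 5 3 9 7 2 6 1 4.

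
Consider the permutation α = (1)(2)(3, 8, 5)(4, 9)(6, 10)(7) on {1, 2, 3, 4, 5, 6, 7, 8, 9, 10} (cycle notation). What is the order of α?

6

The cycle type of α is (3, 2, 2, 1, 1, 1).
The order of α is the least common multiple of its cycle lengths: lcm(3, 2, 2) = 6.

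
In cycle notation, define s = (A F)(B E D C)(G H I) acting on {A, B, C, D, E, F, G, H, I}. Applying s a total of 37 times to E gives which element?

E lies in the 4-cycle (B E D C).
Since the cycle has length 4, s^37 acts on it the same as s^1 (37 mod 4 = 1).
Advancing 1 step from E: E → D.

D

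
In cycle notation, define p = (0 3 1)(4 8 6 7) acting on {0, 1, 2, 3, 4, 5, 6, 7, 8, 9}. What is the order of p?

The cycle type of p is (4, 3, 1, 1, 1).
Since disjoint cycles commute, ord(p) = lcm(4, 3) = 12.

12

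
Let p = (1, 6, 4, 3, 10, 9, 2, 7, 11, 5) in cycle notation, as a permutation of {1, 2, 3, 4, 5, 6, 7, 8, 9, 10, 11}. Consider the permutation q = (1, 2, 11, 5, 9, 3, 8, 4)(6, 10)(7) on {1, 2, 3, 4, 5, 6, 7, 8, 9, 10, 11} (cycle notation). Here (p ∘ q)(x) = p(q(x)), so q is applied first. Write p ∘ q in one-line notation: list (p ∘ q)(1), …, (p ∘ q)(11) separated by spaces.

7 5 8 6 2 9 11 3 10 4 1

For each element, apply q then p: 1 → 2 → 7; 2 → 11 → 5; 3 → 8 → 8; 4 → 1 → 6; 5 → 9 → 2; 6 → 10 → 9; 7 → 7 → 11; 8 → 4 → 3; 9 → 3 → 10; 10 → 6 → 4; 11 → 5 → 1.
So p ∘ q in one-line form is 7 5 8 6 2 9 11 3 10 4 1.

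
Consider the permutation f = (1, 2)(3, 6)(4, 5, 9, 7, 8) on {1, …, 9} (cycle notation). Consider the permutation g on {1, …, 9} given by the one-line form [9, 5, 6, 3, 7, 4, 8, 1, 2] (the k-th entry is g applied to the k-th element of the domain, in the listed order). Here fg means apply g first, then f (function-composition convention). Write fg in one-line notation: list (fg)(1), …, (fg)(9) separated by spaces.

7 9 3 6 8 5 4 2 1

(fg)(x) = f(g(x)). Computing each image: f(g(1)) = f(9) = 7, f(g(2)) = f(5) = 9, f(g(3)) = f(6) = 3, f(g(4)) = f(3) = 6, f(g(5)) = f(7) = 8, f(g(6)) = f(4) = 5, f(g(7)) = f(8) = 4, f(g(8)) = f(1) = 2, f(g(9)) = f(2) = 1.
Hence fg = [7 9 3 6 8 5 4 2 1].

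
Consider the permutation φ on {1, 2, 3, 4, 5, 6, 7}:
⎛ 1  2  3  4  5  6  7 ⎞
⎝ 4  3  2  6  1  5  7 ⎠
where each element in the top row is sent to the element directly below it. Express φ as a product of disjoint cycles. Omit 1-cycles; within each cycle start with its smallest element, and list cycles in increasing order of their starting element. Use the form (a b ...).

Start at 1 and follow images: 1 → 4 → 6 → 5 → 1, giving the cycle (1 4 6 5).
Repeating from the next unused element and collecting all non-trivial cycles gives (1 4 6 5)(2 3).

(1 4 6 5)(2 3)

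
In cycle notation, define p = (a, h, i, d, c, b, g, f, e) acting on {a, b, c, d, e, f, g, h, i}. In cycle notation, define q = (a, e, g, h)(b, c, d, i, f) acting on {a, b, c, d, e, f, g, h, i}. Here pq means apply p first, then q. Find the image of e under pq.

e

(pq)(e) = q(p(e)). p(e) = a, then q(a) = e. So (pq)(e) = e.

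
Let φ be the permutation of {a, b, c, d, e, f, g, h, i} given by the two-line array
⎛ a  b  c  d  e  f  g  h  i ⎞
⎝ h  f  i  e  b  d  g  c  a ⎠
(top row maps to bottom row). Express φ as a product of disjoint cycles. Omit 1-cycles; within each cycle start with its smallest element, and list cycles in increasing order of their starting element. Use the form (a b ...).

(a h c i)(b f d e)

From a: a → h → c → i → a, closing the cycle (a h c i).
Repeating from the next unused element and collecting all non-trivial cycles gives (a h c i)(b f d e).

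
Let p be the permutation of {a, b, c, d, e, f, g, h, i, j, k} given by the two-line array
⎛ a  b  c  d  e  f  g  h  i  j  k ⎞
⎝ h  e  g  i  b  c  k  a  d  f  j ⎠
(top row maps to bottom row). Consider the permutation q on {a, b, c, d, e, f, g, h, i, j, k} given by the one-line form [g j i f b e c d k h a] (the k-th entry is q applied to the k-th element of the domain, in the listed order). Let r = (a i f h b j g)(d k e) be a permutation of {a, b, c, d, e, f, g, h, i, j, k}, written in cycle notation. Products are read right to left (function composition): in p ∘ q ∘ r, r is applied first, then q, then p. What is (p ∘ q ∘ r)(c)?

Chase c: r(c) = c; q(c) = i; p(i) = d. Hence (p ∘ q ∘ r)(c) = d.

d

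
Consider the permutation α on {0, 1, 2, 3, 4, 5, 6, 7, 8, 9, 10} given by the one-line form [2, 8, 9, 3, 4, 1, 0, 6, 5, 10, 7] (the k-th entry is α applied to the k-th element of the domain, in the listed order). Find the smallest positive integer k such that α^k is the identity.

Decomposing into disjoint cycles gives cycle lengths 6, 3, 1, 1.
Since disjoint cycles commute, ord(α) = lcm(6, 3) = 6.

6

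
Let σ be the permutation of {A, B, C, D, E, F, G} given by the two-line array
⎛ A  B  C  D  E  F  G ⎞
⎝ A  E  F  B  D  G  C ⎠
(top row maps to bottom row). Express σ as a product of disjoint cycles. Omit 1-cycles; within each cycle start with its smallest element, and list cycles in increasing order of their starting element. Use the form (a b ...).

Start at B and follow images: B → E → D → B, giving the cycle (B E D).
Continuing from each remaining unvisited element yields (B E D)(C F G).

(B E D)(C F G)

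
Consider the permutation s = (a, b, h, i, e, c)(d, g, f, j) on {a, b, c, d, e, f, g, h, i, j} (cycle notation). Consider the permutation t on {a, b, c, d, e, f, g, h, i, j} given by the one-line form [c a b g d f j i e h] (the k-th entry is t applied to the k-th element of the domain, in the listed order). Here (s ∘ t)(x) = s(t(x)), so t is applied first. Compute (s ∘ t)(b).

t(b) = a, then s(a) = b; composing gives (s ∘ t)(b) = b.

b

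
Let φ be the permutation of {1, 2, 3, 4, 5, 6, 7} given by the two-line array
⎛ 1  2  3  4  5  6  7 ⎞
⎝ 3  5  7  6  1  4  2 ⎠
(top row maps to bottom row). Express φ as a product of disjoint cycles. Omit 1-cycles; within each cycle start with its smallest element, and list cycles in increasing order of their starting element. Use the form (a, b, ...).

(1, 3, 7, 2, 5)(4, 6)

Iterating φ from 1 gives 1 → 3 → 7 → 2 → 5 → 1; that is the 5-cycle (1, 3, 7, 2, 5).
Continuing from each remaining unvisited element yields (1, 3, 7, 2, 5)(4, 6).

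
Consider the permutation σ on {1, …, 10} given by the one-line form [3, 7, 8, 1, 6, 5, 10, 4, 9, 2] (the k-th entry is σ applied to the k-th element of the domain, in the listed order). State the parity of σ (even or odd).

In disjoint-cycle form the cycle lengths are 4, 3, 2, 1.
A cycle of length ℓ contributes ℓ−1 transpositions, so σ is a product of 3 + 2 + 1 = 6 transpositions — even.

even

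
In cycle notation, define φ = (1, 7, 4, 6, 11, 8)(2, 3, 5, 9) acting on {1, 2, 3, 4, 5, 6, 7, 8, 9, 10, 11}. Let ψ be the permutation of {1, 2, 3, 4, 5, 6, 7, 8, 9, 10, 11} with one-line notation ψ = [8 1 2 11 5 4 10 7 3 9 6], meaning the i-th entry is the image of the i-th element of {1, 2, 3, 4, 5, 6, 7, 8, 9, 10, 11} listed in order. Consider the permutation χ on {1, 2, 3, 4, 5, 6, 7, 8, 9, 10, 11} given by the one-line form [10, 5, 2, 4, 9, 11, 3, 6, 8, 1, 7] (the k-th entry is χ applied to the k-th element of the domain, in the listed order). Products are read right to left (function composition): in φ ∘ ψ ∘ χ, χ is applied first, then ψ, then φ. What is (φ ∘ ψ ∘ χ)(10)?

(φ ∘ ψ ∘ χ)(10) = φ(ψ(χ(10))). χ(10) = 1, then ψ(1) = 8, then φ(8) = 1, so the result is 1.

1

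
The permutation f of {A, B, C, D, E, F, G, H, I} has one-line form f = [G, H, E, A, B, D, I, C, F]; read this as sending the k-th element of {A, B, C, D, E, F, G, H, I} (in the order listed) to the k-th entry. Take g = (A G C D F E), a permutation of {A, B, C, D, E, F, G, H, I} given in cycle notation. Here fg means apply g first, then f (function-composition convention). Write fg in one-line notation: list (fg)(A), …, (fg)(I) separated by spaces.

I H A D G B E C F

For each element, apply g then f: A → G → I; B → B → H; C → D → A; D → F → D; E → A → G; F → E → B; G → C → E; H → H → C; I → I → F.
Collecting the images, fg = [I H A D G B E C F].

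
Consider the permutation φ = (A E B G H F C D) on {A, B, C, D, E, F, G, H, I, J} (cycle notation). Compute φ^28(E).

F

E lies in the 8-cycle (A E B G H F C D).
Powers repeat with period 8 on this cycle, and 28 mod 8 = 4, so φ^28(E) = φ^4(E).
Advancing 4 steps from E: E → B → G → H → F.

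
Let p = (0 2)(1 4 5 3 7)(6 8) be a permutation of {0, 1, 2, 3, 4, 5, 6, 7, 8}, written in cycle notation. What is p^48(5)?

1

5 lies in the 5-cycle (1 4 5 3 7).
Since the cycle has length 5, p^48 acts on it the same as p^3 (48 mod 5 = 3).
Stepping 3 places around the cycle: 5 → 3 → 7 → 1.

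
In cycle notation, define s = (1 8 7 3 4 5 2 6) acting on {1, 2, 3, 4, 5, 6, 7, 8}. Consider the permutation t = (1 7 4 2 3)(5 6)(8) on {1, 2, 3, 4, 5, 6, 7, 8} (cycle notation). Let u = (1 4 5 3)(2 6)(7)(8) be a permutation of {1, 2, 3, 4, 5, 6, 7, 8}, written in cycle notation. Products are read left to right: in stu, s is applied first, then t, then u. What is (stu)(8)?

5

Chase 8: s(8) = 7; t(7) = 4; u(4) = 5. Hence (stu)(8) = 5.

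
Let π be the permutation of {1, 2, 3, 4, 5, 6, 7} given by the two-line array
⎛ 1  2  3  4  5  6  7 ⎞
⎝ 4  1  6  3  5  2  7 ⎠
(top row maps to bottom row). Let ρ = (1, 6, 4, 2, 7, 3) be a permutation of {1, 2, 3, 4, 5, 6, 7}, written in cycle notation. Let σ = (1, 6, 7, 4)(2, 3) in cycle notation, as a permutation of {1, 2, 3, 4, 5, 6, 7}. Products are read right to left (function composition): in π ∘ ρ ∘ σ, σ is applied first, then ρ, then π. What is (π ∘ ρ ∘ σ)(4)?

(π ∘ ρ ∘ σ)(4) = π(ρ(σ(4))). σ(4) = 1, then ρ(1) = 6, then π(6) = 2, so the result is 2.

2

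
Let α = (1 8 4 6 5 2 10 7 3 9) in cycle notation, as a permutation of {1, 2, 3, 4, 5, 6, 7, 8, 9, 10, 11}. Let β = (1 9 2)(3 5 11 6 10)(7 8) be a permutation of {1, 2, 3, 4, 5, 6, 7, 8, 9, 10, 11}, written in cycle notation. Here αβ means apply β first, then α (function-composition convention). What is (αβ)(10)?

First apply β: β(10) = 3, then α(3) = 9. Thus (αβ)(10) = 9.

9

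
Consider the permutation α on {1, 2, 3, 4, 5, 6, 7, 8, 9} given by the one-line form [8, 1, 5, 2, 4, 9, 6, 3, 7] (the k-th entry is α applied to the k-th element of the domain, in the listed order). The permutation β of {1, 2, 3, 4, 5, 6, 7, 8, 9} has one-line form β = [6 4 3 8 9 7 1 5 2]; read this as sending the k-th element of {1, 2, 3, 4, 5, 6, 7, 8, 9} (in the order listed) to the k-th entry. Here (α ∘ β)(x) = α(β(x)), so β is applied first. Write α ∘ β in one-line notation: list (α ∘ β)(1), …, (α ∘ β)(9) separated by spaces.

(α ∘ β)(x) = α(β(x)). Computing each image: α(β(1)) = α(6) = 9, α(β(2)) = α(4) = 2, α(β(3)) = α(3) = 5, α(β(4)) = α(8) = 3, α(β(5)) = α(9) = 7, α(β(6)) = α(7) = 6, α(β(7)) = α(1) = 8, α(β(8)) = α(5) = 4, α(β(9)) = α(2) = 1.
Hence α ∘ β = [9 2 5 3 7 6 8 4 1].

9 2 5 3 7 6 8 4 1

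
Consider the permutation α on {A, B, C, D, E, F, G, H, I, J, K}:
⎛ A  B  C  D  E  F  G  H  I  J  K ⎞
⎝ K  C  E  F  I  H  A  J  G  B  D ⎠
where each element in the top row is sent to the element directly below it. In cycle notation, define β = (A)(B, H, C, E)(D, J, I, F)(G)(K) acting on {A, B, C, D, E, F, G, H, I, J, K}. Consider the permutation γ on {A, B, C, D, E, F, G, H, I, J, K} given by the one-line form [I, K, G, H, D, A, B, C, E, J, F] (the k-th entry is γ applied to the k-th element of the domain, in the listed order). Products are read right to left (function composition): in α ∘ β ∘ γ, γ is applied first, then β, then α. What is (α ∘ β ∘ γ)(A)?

H

(α ∘ β ∘ γ)(A) = α(β(γ(A))). γ(A) = I, then β(I) = F, then α(F) = H, so the result is H.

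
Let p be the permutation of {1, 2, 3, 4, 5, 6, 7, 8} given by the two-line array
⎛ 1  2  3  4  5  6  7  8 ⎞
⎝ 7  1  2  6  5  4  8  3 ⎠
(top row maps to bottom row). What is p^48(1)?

Tracing 1 → 7 → … returns to 1 after 5 steps, so 1 lies in a 5-cycle (1 7 8 3 2).
Powers repeat with period 5 on this cycle, and 48 mod 5 = 3, so p^48(1) = p^3(1).
Stepping 3 places around the cycle: 1 → 7 → 8 → 3.

3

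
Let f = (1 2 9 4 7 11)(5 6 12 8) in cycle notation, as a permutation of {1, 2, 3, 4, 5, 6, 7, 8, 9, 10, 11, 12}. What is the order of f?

12

The cycle type of f is (6, 4, 1, 1).
The order is lcm(6, 4) = 12.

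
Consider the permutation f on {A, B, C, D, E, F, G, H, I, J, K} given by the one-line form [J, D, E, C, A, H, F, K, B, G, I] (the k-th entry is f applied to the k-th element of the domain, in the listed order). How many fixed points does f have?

0

No element satisfies f(x) = x, so there are 0 fixed points.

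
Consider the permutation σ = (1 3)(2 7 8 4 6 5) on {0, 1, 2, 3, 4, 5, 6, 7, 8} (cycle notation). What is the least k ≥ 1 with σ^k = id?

6

The cycle type of σ is (6, 2, 1).
Since disjoint cycles commute, ord(σ) = lcm(6, 2) = 6.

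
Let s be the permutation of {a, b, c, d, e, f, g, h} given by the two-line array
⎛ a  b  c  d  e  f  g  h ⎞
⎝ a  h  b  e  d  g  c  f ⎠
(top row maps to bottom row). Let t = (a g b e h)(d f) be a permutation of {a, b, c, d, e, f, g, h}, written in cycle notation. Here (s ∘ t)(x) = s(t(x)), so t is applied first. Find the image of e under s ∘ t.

t(e) = h, then s(h) = f; composing gives (s ∘ t)(e) = f.

f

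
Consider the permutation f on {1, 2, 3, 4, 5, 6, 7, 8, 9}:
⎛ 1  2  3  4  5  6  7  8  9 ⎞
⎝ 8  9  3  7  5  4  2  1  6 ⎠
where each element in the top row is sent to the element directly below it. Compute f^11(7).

2

Tracing 7 → 2 → … returns to 7 after 5 steps, so 7 lies in a 5-cycle (2 9 6 4 7).
On a 5-cycle, f^5 is the identity, so f^11 = f^1 there (11 ≡ 1 mod 5).
Advancing 1 step from 7: 7 → 2.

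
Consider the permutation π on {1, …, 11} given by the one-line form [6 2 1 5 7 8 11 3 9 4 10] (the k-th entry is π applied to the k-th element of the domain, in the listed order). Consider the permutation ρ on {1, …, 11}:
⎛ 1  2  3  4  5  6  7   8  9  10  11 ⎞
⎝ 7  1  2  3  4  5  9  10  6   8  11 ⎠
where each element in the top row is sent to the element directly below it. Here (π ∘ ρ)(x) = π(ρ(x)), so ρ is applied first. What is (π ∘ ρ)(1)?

11

ρ(1) = 7, then π(7) = 11; composing gives (π ∘ ρ)(1) = 11.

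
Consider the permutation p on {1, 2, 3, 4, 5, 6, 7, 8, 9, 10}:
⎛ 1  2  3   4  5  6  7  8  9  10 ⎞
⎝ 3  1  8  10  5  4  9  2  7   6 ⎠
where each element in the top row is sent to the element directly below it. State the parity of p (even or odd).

even

In disjoint-cycle form the cycle lengths are 4, 3, 2, 1.
A cycle is odd iff its length is even; p has 2 even-length cycles, so sgn(p) = (−1)^2 and p is even.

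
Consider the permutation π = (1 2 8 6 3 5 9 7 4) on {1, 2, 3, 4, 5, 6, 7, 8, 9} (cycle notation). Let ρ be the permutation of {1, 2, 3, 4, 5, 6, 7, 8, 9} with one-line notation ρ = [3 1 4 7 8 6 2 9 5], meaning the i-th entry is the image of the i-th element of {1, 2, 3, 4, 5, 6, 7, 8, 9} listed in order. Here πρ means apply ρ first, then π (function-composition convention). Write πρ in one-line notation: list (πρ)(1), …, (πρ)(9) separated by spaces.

5 2 1 4 6 3 8 7 9

(πρ)(x) = π(ρ(x)). Computing each image: π(ρ(1)) = π(3) = 5, π(ρ(2)) = π(1) = 2, π(ρ(3)) = π(4) = 1, π(ρ(4)) = π(7) = 4, π(ρ(5)) = π(8) = 6, π(ρ(6)) = π(6) = 3, π(ρ(7)) = π(2) = 8, π(ρ(8)) = π(9) = 7, π(ρ(9)) = π(5) = 9.
Hence πρ = [5 2 1 4 6 3 8 7 9].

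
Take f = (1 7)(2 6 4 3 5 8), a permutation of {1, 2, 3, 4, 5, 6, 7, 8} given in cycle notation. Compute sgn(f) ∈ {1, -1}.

1

The cycle lengths are 6, 2.
A cycle is odd iff its length is even; f has 2 even-length cycles, so sgn(f) = (−1)^2 and f is even.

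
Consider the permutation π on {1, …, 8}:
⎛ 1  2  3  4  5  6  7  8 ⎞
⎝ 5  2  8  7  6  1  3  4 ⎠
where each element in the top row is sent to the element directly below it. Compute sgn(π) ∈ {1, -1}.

-1

In disjoint-cycle form the cycle lengths are 4, 3, 1.
A cycle of length ℓ contributes ℓ−1 transpositions, so π is a product of 3 + 2 = 5 transpositions — odd.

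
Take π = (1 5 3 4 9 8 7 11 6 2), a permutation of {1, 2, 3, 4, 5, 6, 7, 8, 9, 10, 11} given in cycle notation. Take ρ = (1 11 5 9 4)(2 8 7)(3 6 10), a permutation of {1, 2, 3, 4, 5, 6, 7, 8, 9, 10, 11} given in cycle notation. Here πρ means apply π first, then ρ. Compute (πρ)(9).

π(9) = 8, then ρ(8) = 7; composing gives (πρ)(9) = 7.

7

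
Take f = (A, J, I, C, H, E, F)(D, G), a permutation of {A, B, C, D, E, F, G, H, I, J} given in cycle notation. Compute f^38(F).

F lies in the 7-cycle (A, J, I, C, H, E, F).
Since the cycle has length 7, f^38 acts on it the same as f^3 (38 mod 7 = 3).
Advancing 3 steps from F: F → A → J → I.

I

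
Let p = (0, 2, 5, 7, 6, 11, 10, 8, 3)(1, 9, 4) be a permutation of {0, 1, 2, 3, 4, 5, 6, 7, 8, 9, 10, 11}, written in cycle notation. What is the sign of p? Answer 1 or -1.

1

The cycle lengths are 9, 3.
A cycle of length ℓ contributes ℓ−1 transpositions, so p is a product of 8 + 2 = 10 transpositions — even.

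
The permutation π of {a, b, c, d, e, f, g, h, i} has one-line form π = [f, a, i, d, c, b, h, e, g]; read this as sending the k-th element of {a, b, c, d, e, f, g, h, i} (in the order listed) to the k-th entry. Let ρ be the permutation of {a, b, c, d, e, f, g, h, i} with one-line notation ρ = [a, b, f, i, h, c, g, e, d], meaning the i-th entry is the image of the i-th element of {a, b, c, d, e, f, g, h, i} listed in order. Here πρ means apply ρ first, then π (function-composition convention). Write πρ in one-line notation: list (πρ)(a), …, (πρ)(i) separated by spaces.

f a b g e i h c d

(πρ)(x) = π(ρ(x)). Computing each image: π(ρ(a)) = π(a) = f, π(ρ(b)) = π(b) = a, π(ρ(c)) = π(f) = b, π(ρ(d)) = π(i) = g, π(ρ(e)) = π(h) = e, π(ρ(f)) = π(c) = i, π(ρ(g)) = π(g) = h, π(ρ(h)) = π(e) = c, π(ρ(i)) = π(d) = d.
Hence πρ = [f a b g e i h c d].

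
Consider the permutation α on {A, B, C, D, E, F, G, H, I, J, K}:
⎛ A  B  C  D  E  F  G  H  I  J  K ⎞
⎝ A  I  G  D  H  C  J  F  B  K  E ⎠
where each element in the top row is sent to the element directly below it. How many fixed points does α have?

The fixed points (elements with α(x) = x) are {A, D}, so there are 2.

2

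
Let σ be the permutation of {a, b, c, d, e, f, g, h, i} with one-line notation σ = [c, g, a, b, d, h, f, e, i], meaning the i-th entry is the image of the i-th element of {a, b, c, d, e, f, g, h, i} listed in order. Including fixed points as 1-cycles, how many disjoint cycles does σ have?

The cycle decomposition is (a c)(b g f h e d)(i), which has 3 cycles (counting 1-cycles).

3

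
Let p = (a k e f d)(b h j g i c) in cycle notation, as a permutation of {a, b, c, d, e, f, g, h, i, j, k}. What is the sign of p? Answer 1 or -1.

-1

The cycle lengths are 6, 5.
A cycle is odd iff its length is even; p has 1 even-length cycle, so sgn(p) = (−1)^1 and p is odd.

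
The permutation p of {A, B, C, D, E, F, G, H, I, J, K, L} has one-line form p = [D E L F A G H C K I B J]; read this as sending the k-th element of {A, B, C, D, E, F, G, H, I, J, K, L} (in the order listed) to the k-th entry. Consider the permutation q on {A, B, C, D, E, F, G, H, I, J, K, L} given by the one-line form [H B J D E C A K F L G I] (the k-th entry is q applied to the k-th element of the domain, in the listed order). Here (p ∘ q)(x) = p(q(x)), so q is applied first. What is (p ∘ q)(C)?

First apply q: q(C) = J, then p(J) = I. Thus (p ∘ q)(C) = I.

I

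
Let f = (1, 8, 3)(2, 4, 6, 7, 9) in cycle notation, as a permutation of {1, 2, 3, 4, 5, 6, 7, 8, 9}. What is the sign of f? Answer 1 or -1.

The cycle lengths are 5, 3, 1.
A cycle of length ℓ contributes ℓ−1 transpositions, so f is a product of 4 + 2 = 6 transpositions — even.

1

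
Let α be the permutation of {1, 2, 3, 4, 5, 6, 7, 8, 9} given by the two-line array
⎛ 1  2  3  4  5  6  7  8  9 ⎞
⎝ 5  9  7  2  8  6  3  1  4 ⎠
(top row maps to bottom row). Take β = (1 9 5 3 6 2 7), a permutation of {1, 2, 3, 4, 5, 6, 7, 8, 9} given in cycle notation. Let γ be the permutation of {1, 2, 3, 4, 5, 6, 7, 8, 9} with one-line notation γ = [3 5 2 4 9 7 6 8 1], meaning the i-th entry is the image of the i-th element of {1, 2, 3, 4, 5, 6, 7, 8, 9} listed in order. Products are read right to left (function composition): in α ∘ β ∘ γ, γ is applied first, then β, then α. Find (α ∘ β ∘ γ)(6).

5

Chase 6: γ(6) = 7; β(7) = 1; α(1) = 5. Hence (α ∘ β ∘ γ)(6) = 5.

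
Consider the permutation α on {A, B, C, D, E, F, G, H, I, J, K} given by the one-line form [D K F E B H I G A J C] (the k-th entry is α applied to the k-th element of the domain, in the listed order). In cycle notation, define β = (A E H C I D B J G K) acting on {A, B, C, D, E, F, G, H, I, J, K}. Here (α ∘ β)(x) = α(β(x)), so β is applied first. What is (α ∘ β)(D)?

(α ∘ β)(D) = α(β(D)). β(D) = B, then α(B) = K. So (α ∘ β)(D) = K.

K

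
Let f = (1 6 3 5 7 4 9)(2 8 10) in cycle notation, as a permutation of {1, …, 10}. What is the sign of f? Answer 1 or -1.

The cycle lengths are 7, 3.
A cycle of length ℓ contributes ℓ−1 transpositions, so f is a product of 6 + 2 = 8 transpositions — even.

1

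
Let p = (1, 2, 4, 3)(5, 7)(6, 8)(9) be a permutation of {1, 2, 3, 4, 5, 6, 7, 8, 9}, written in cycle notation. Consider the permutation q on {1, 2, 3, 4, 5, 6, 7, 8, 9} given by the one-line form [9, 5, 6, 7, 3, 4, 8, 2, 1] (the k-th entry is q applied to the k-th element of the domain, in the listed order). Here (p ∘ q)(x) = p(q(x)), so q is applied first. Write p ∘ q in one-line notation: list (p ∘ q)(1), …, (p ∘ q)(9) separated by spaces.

9 7 8 5 1 3 6 4 2

For each element, apply q then p: 1 → 9 → 9; 2 → 5 → 7; 3 → 6 → 8; 4 → 7 → 5; 5 → 3 → 1; 6 → 4 → 3; 7 → 8 → 6; 8 → 2 → 4; 9 → 1 → 2.
Collecting the images, p ∘ q = [9 7 8 5 1 3 6 4 2].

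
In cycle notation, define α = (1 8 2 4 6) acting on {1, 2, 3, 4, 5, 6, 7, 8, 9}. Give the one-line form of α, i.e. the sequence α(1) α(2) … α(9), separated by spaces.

Image by image: 1→8, 2→4, 3→3, 4→6, 5→5, 6→1, 7→7, 8→2, 9→9.
So the one-line form is 8 4 3 6 5 1 7 2 9.

8 4 3 6 5 1 7 2 9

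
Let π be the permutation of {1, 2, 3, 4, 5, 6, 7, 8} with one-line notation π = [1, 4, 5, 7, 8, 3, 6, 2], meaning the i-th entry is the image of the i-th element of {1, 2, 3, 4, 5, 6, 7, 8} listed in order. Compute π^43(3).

Tracing 3 → 5 → … returns to 3 after 7 steps, so 3 lies in a 7-cycle (2 4 7 6 3 5 8).
Powers repeat with period 7 on this cycle, and 43 mod 7 = 1, so π^43(3) = π^1(3).
Stepping 1 place around the cycle: 3 → 5.

5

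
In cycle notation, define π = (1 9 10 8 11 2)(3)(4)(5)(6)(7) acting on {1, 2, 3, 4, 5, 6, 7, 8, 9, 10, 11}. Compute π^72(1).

1

1 lies in the 6-cycle (1 9 10 8 11 2).
Powers repeat with period 6 on this cycle, and 72 mod 6 = 0, so π^72(1) = π^0(1).
So π^72(1) = 1.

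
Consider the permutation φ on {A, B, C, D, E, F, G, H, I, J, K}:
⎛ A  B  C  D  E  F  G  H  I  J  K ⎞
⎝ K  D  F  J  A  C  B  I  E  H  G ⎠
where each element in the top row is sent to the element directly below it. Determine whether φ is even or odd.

In disjoint-cycle form the cycle lengths are 9, 2.
A cycle is odd iff its length is even; φ has 1 even-length cycle, so sgn(φ) = (−1)^1 and φ is odd.

odd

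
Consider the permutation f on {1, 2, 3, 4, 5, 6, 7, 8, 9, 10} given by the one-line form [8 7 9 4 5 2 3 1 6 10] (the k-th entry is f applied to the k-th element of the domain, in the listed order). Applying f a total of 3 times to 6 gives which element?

3

Tracing 6 → 2 → … returns to 6 after 5 steps, so 6 lies in a 5-cycle (2 7 3 9 6).
Stepping 3 places around the cycle: 6 → 2 → 7 → 3.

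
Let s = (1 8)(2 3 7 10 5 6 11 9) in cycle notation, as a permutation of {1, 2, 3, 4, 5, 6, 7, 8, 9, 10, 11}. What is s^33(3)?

7

3 lies in the 8-cycle (2 3 7 10 5 6 11 9).
On an 8-cycle, s^8 is the identity, so s^33 = s^1 there (33 ≡ 1 mod 8).
Advancing 1 step from 3: 3 → 7.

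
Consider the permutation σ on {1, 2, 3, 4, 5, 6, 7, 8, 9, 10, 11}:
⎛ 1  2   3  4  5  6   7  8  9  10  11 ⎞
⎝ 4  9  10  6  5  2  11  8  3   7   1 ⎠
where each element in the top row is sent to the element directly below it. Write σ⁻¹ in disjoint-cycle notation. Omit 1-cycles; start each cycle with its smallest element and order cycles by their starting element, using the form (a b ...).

First write σ in disjoint cycles: (1 4 6 2 9 3 10 7 11).
Reversing each cycle (and rotating so the smallest element leads) gives σ⁻¹ = (1 11 7 10 3 9 2 6 4).

(1 11 7 10 3 9 2 6 4)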